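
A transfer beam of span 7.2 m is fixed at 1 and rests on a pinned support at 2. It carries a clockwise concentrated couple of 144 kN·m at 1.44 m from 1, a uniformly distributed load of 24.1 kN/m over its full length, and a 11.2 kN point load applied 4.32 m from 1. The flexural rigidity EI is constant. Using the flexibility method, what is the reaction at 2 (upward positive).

Choose R_2 as the redundant. The primary structure is the cantilever fixed at 1.
Downward deflection at the released point 2 due to the loads:
  clockwise couple 144 at a = 1.44: M₀a(2L − a)/(2EI) = 1344/EI
  UDL 24.1: wL⁴/(8EI) = 8096/EI
  point load 11.2 at a = 4.32: Pa²(3L − a)/(6EI) = 602/EI
  δ_0 = 10041/EI
Tip deflection under a unit load at 2: L³/(3EI) = 124.4/EI.
Compatibility at 2: δ_0 − R_2·δ_{22} = 0, so R_2 = 10041/124.4 = 80.71 kN.

R_2 = 80.71 kN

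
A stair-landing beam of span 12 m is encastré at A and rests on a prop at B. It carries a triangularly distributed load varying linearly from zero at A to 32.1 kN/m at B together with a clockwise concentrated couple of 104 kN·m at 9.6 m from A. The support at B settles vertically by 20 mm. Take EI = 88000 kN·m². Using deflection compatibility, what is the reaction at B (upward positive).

R_B = 115.4 kN

Choose R_B as the redundant. The primary structure is the cantilever fixed at A.
Deflection at B on the released cantilever, summing each load's contribution:
  triangular load, peak 32.1 at the free end: 11w₀L⁴/(120EI) = 61016/EI
  clockwise couple 104 at a = 9.6: M₀a(2L − a)/(2EI) = 7188/EI
  δ_0 = 68204/EI
Flexibility coefficient — unit upward force at B: δ_{BB} = L³/(3EI) = 576/EI.
With EI = 88000 kN·m²: δ_0 = 0.77505 m and δ_{BB} = 0.006545 m/kN.
Compatibility — the beam at B must follow the support down by 0.02 m: δ_0 − R_B·δ_{BB} = 0.02, so R_B = (0.77505 − 0.02)/0.006545 = 115.4 kN.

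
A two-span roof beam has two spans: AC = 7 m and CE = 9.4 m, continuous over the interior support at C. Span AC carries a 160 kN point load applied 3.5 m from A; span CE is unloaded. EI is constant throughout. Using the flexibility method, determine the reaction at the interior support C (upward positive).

R_C = 102.3 kN

Insert a hinge at C; M_C is the redundant, and each span becomes simply supported.
Rotations at C on the released spans (each span's end-slope, ×1/EI):
  span AC: point load 160 at a = 3.5: Pab(L + a)/(6LEI) = 490/EI
  relative rotation θ_0 = (490 + 0)/EI = 490/EI
A unit hogging moment at C produces rotation L₁/(3EI) + L₂/(3EI) = 5.467/EI.
Slope continuity at C: θ_0 = M_C·5.467/EI, so M_C = 490/5.467 = 89.63 kN·m (hogging).
Span AC, ΣM about A with M_C applied at C: R_C^{AC}·7 = 560 + 89.63, so R_C^{AC} = 92.8 kN and R_A = 160 − 92.8 = 67.2 kN.
Span CE, ΣM about E: R_C^{CE}·9.4 = 0 + 89.63, so R_C^{CE} = 9.536 kN and R_E = 0 − 9.536 = -9.536 kN.
R_C = 92.8 + 9.536 = 102.3 kN.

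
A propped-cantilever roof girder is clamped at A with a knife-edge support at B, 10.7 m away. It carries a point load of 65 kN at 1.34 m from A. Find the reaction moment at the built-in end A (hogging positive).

M_A = 71.42 kN·m

Remove the prop at B; the released (primary) structure is a cantilever built in at A.
Free-end deflection of the primary structure under the applied loading (downward +):
  point load 65 at a = 1.34: Pa²(3L − a)/(6EI) = 598.4/EI
Flexibility coefficient — unit upward force at B: δ_{BB} = L³/(3EI) = 408.3/EI.
Compatibility at B: δ_0 − R_B·δ_{BB} = 0, so R_B = 598.4/408.3 = 1.465 kN.
Moment equilibrium about A: M_A = Σ(load moments about A) − R_B·L = 87.1 − 1.465×10.7 = 71.42 kN·m.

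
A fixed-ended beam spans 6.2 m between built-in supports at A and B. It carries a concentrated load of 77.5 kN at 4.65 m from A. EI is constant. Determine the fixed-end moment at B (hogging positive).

Take the two fixed-end moments M_A, M_B as redundants; the released structure is the simple span AB.
Simple-span end rotations at A and B under the given loads:
  at A: point load 77.5 at a = 4.65: Pab(L + b)/(6LEI) = 116.4/EI
  at B: point load 77.5 at a = 4.65: Pab(L + a)/(6LEI) = 162.9/EI
  θ_A0 = 116.4/EI,  θ_B0 = 162.9/EI
Flexibility coefficients: a unit moment at one end gives L/(3EI) there and L/(6EI) at the far end, so f₁₁ = f₂₂ = 2.067/EI and f₁₂ = f₂₁ = 1.033/EI.
Compatibility — zero rotation at each built-in end:
  2.067 M_A + 1.033 M_B = 116.4
  1.033 M_A + 2.067 M_B = 162.9
Solving the pair gives M_A = 22.52 kN·m and M_B = 67.57 kN·m (hogging).

M_B = 67.57 kN·m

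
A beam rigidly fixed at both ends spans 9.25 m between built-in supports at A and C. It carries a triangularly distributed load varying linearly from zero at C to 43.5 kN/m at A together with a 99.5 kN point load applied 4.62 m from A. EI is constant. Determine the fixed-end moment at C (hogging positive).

Release both end moments; the primary structure is a simply-supported span AC with redundants M_A and M_C.
On the primary (simply-supported) span, the end slopes from the loading are:
  at A: triangular load, peak 43.5: w₀L³/(45EI) = 765.1/EI
  at C: triangular load, peak 43.5: 7w₀L³/(360EI) = 669.4/EI
  at A: point load 99.5 at a = 4.62: Pab(L + b)/(6LEI) = 532.3/EI
  at C: point load 99.5 at a = 4.62: Pab(L + a)/(6LEI) = 531.9/EI
  θ_A0 = 1297/EI,  θ_C0 = 1201/EI
Flexibility coefficients: a unit moment at one end gives L/(3EI) there and L/(6EI) at the far end, so f₁₁ = f₂₂ = 3.083/EI and f₁₂ = f₂₁ = 1.542/EI.
Compatibility — zero rotation at each built-in end:
  3.083 M_A + 1.542 M_C = 1297
  1.542 M_A + 3.083 M_C = 1201
Solving the pair gives M_A = 301.3 kN·m and M_C = 239 kN·m (hogging).

M_C = 239 kN·m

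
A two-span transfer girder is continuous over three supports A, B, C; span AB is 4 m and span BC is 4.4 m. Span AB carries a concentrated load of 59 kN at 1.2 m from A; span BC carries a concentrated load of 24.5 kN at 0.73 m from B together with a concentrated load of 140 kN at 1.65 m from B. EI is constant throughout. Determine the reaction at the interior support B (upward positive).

Take M_B as the redundant. Released structure: two simple spans AB and BC with a hinge at B.
End slopes at the hinge B, treating each span as simply supported:
  span AB: point load 59 at a = 1.2: Pab(L + a)/(6LEI) = 42.95/EI
  span BC: point load 24.5 at a = 0.73: Pab(L + b)/(6LEI) = 20.06/EI
  span BC: point load 140 at a = 1.65: Pab(L + b)/(6LEI) = 172/EI
  relative rotation θ_0 = (42.95 + 192.1)/EI = 235.1/EI
A unit hogging moment at B produces rotation L₁/(3EI) + L₂/(3EI) = 2.8/EI.
Compatibility: M_B·(L₁+L₂)/(3EI) = θ_0, giving M_B = 83.95 kN·m (hogging).
Span AB, ΣM about A with M_B applied at B: R_B^{AB}·4 = 70.8 + 83.95, so R_B^{AB} = 38.69 kN and R_A = 59 − 38.69 = 20.31 kN.
Span BC, ΣM about C: R_B^{BC}·4.4 = 474.9 + 83.95, so R_B^{BC} = 127 kN and R_C = 164.5 − 127 = 37.48 kN.
R_B = 38.69 + 127 = 165.7 kN.

R_B = 165.7 kN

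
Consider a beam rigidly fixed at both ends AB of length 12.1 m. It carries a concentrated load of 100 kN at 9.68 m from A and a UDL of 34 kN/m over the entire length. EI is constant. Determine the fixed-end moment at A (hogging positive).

Release both end moments; the primary structure is a simply-supported span AB with redundants M_A and M_B.
On the primary (simply-supported) span, the end slopes from the loading are:
  at A: point load 100 at a = 9.68: Pab(L + b)/(6LEI) = 468.5/EI
  at B: point load 100 at a = 9.68: Pab(L + a)/(6LEI) = 702.8/EI
  at A: UDL 34: wL³/(24EI) = 2510/EI
  at B: UDL 34: wL³/(24EI) = 2510/EI
  θ_A0 = 2978/EI,  θ_B0 = 3212/EI
Flexibility coefficients: a unit moment at one end gives L/(3EI) there and L/(6EI) at the far end, so f₁₁ = f₂₂ = 4.033/EI and f₁₂ = f₂₁ = 2.017/EI.
Compatibility — zero rotation at each built-in end:
  4.033 M_A + 2.017 M_B = 2978
  2.017 M_A + 4.033 M_B = 3212
Solving the pair gives M_A = 453.5 kN·m and M_B = 569.7 kN·m (hogging).

M_A = 453.5 kN·m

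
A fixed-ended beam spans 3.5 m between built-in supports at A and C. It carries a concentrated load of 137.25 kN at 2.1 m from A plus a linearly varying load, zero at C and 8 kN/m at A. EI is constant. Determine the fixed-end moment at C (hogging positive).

M_C = 72.44 kN·m

Release both end moments; the primary structure is a simply-supported span AC with redundants M_A and M_C.
On the primary (simply-supported) span, the end slopes from the loading are:
  at A: point load 137.25 at a = 2.1: Pab(L + b)/(6LEI) = 94.15/EI
  at C: point load 137.25 at a = 2.1: Pab(L + a)/(6LEI) = 107.6/EI
  at A: triangular load, peak 8: w₀L³/(45EI) = 7.622/EI
  at C: triangular load, peak 8: 7w₀L³/(360EI) = 6.669/EI
  θ_A0 = 101.8/EI,  θ_C0 = 114.3/EI
Flexibility coefficients: a unit moment at one end gives L/(3EI) there and L/(6EI) at the far end, so f₁₁ = f₂₂ = 1.167/EI and f₁₂ = f₂₁ = 0.5833/EI.
Compatibility — zero rotation at each built-in end:
  1.167 M_A + 0.5833 M_C = 101.8
  0.5833 M_A + 1.167 M_C = 114.3
Solving the pair gives M_A = 51.02 kN·m and M_C = 72.44 kN·m (hogging).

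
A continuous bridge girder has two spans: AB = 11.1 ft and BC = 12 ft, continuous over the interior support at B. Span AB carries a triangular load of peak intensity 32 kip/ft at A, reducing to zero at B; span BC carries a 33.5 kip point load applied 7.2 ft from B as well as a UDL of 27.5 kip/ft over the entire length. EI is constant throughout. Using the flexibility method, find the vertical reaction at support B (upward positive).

Insert a hinge at B; M_B is the redundant, and each span becomes simply supported.
Rotations at B on the released spans (each span's end-slope, ×1/EI):
  span AB: triangular load, peak 32: 7w₀L³/(360EI) = 851/EI
  span BC: point load 33.5 at a = 7.2: Pab(L + b)/(6LEI) = 270.1/EI
  span BC: UDL 27.5: wL³/(24EI) = 1980/EI
  relative rotation θ_0 = (851 + 2250)/EI = 3101/EI
A unit hogging moment at B produces rotation L₁/(3EI) + L₂/(3EI) = 7.7/EI.
Compatibility: M_B·(L₁+L₂)/(3EI) = θ_0, giving M_B = 402.7 kip·ft (hogging).
Span AB, ΣM about A with M_B applied at B: R_B^{AB}·11.1 = 657.1 + 402.7, so R_B^{AB} = 95.48 kip and R_A = 177.6 − 95.48 = 82.12 kip.
Span BC, ΣM about C: R_B^{BC}·12 = 2141 + 402.7, so R_B^{BC} = 212 kip and R_C = 363.5 − 212 = 151.5 kip.
R_B = 95.48 + 212 = 307.4 kip.

R_B = 307.4 kip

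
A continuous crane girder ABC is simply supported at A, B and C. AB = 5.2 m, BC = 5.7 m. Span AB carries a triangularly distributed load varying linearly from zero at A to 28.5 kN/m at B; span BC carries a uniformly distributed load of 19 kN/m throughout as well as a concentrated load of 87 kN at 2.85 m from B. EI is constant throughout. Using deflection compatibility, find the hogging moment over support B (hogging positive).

Release continuity at B by inserting a hinge; the redundant is the internal moment M_B. The primary structure is two simply-supported spans AB and BC.
End slopes at the hinge B, treating each span as simply supported:
  span AB: triangular load, peak 28.5: w₀L³/(45EI) = 89.05/EI
  span BC: UDL 19: wL³/(24EI) = 146.6/EI
  span BC: point load 87 at a = 2.85: Pab(L + b)/(6LEI) = 176.7/EI
  relative rotation θ_0 = (89.05 + 323.3)/EI = 412.3/EI
A unit hogging moment at B produces rotation L₁/(3EI) + L₂/(3EI) = 3.633/EI.
Compatibility: M_B·(L₁+L₂)/(3EI) = θ_0, giving M_B = 113.5 kN·m (hogging).

M_B = 113.5 kN·m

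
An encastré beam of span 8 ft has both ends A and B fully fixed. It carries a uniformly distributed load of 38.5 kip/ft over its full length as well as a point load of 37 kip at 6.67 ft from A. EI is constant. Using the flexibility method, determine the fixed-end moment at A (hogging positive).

Release both end moments; the primary structure is a simply-supported span AB with redundants M_A and M_B.
Simple-span end rotations at A and B under the given loads:
  at A: UDL 38.5: wL³/(24EI) = 821.3/EI
  at B: UDL 38.5: wL³/(24EI) = 821.3/EI
  at A: point load 37 at a = 6.67: Pab(L + b)/(6LEI) = 63.8/EI
  at B: point load 37 at a = 6.67: Pab(L + a)/(6LEI) = 100.3/EI
  θ_A0 = 885.1/EI,  θ_B0 = 921.6/EI
Flexibility coefficients: a unit moment at one end gives L/(3EI) there and L/(6EI) at the far end, so f₁₁ = f₂₂ = 2.667/EI and f₁₂ = f₂₁ = 1.333/EI.
Compatibility — zero rotation at each built-in end:
  2.667 M_A + 1.333 M_B = 885.1
  1.333 M_A + 2.667 M_B = 921.6
Solving the pair gives M_A = 212.2 kip·ft and M_B = 239.5 kip·ft (hogging).

M_A = 212.2 kip·ft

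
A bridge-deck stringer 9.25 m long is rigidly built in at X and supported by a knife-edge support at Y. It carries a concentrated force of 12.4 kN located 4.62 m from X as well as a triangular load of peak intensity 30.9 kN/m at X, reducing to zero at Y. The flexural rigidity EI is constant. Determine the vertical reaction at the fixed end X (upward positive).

Take the reaction at Y as the redundant and release it; the primary structure is a cantilever fixed at X.
Free-end deflection of the primary structure under the applied loading (downward +):
  point load 12.4 at a = 4.62: Pa²(3L − a)/(6EI) = 1020/EI
  triangular load, peak 30.9 at the fixed end: w₀L⁴/(30EI) = 7541/EI
  δ_0 = 8561/EI
Tip deflection under a unit load at Y: L³/(3EI) = 263.8/EI.
The prop prevents deflection at Y: R_Y = δ_0/δ_{YY} = 8561/263.8 = 32.45 kN.
Vertical equilibrium: R_X = ΣP − R_Y = 155.3 − 32.45 = 122.9 kN.

R_X = 122.9 kN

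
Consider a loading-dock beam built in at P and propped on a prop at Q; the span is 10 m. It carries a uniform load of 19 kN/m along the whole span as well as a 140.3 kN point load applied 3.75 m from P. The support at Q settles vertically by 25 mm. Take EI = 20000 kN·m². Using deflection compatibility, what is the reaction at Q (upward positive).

R_Q = 95.65 kN

Remove the prop at Q; the released (primary) structure is a cantilever built in at P.
Downward deflection at the released point Q due to the loads:
  UDL 19: wL⁴/(8EI) = 23750/EI
  point load 140.3 at a = 3.75: Pa²(3L − a)/(6EI) = 8632/EI
  δ_0 = 32382/EI
Tip deflection under a unit load at Q: L³/(3EI) = 333.3/EI.
With EI = 20000 kN·m²: δ_0 = 1.6191 m and δ_{QQ} = 0.016667 m/kN.
Compatibility — the beam at Q must follow the support down by 0.025 m: δ_0 − R_Q·δ_{QQ} = 0.025, so R_Q = (1.6191 − 0.025)/0.016667 = 95.65 kN.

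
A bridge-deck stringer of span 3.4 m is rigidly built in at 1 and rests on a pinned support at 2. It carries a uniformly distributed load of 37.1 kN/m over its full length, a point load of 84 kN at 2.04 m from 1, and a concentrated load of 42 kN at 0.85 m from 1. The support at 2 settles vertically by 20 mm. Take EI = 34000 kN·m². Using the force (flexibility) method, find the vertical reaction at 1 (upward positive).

R_1 = 216.8 kN

Release the roller at 2. Primary structure: cantilever fixed at 1.
Free-end deflection of the primary structure under the applied loading (downward +):
  UDL 37.1: wL⁴/(8EI) = 619.7/EI
  point load 84 at a = 2.04: Pa²(3L − a)/(6EI) = 475.4/EI
  point load 42 at a = 0.85: Pa²(3L − a)/(6EI) = 47.29/EI
  δ_0 = 1142/EI
Flexibility coefficient — unit upward force at 2: δ_{22} = L³/(3EI) = 13.1/EI.
With EI = 34000 kN·m²: δ_0 = 0.033601 m and δ_{22} = 0.000385 m/kN.
Compatibility — the beam at 2 must follow the support down by 0.02 m: δ_0 − R_2·δ_{22} = 0.02, so R_2 = (0.033601 − 0.02)/0.000385 = 35.3 kN.
Vertical equilibrium: R_1 = ΣP − R_2 = 252.1 − 35.3 = 216.8 kN.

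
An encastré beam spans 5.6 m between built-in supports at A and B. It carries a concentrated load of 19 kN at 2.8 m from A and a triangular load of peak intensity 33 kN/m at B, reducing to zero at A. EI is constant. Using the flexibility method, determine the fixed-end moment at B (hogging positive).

Take the two fixed-end moments M_A, M_B as redundants; the released structure is the simple span AB.
On the primary (simply-supported) span, the end slopes from the loading are:
  at A: point load 19 at a = 2.8: Pab(L + b)/(6LEI) = 37.24/EI
  at B: point load 19 at a = 2.8: Pab(L + a)/(6LEI) = 37.24/EI
  at A: triangular load, peak 33: 7w₀L³/(360EI) = 112.7/EI
  at B: triangular load, peak 33: w₀L³/(45EI) = 128.8/EI
  θ_A0 = 149.9/EI,  θ_B0 = 166/EI
Flexibility coefficients: a unit moment at one end gives L/(3EI) there and L/(6EI) at the far end, so f₁₁ = f₂₂ = 1.867/EI and f₁₂ = f₂₁ = 0.9333/EI.
Compatibility — zero rotation at each built-in end:
  1.867 M_A + 0.9333 M_B = 149.9
  0.9333 M_A + 1.867 M_B = 166
Solving the pair gives M_A = 47.8 kN·m and M_B = 65.04 kN·m (hogging).

M_B = 65.04 kN·m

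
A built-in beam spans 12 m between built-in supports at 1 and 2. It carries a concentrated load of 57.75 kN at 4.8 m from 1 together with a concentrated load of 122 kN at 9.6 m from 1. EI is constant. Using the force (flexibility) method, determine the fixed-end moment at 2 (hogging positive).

Take the two fixed-end moments M_1, M_2 as redundants; the released structure is the simple span 12.
End rotations of the released simple span under the applied load (×1/EI):
  at 1: point load 57.75 at a = 4.8: Pab(L + b)/(6LEI) = 532.2/EI
  at 2: point load 57.75 at a = 4.8: Pab(L + a)/(6LEI) = 465.7/EI
  at 1: point load 122 at a = 9.6: Pab(L + b)/(6LEI) = 562.2/EI
  at 2: point load 122 at a = 9.6: Pab(L + a)/(6LEI) = 843.3/EI
  θ_10 = 1094/EI,  θ_20 = 1309/EI
Flexibility coefficients: a unit moment at one end gives L/(3EI) there and L/(6EI) at the far end, so f₁₁ = f₂₂ = 4/EI and f₁₂ = f₂₁ = 2/EI.
Compatibility — zero rotation at each built-in end:
  4 M_1 + 2 M_2 = 1094
  2 M_1 + 4 M_2 = 1309
Solving the pair gives M_1 = 146.6 kN·m and M_2 = 253.9 kN·m (hogging).

M_2 = 253.9 kN·m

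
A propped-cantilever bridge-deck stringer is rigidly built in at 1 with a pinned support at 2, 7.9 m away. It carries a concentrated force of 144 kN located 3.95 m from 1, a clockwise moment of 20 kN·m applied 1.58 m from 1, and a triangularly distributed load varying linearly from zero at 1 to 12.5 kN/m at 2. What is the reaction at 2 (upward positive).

Release the roller at 2. Primary structure: cantilever fixed at 1.
Deflection at 2 on the released cantilever, summing each load's contribution:
  point load 144 at a = 3.95: Pa²(3L − a)/(6EI) = 7396/EI
  clockwise couple 20 at a = 1.58: M₀a(2L − a)/(2EI) = 224.7/EI
  triangular load, peak 12.5 at the free end: 11w₀L⁴/(120EI) = 4463/EI
  δ_0 = 12083/EI
Tip deflection under a unit load at 2: L³/(3EI) = 164.3/EI.
The prop prevents deflection at 2: R_2 = δ_0/δ_{22} = 12083/164.3 = 73.52 kN.

R_2 = 73.52 kN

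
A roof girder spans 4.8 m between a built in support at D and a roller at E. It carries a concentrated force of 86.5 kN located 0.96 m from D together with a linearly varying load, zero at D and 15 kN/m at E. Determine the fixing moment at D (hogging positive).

Release the roller at E. Primary structure: cantilever fixed at D.
Primary-structure tip deflection at E by superposition:
  point load 86.5 at a = 0.96: Pa²(3L − a)/(6EI) = 178.6/EI
  triangular load, peak 15 at the free end: 11w₀L⁴/(120EI) = 729.9/EI
  δ_0 = 908.5/EI
Flexibility coefficient — unit upward force at E: δ_{EE} = L³/(3EI) = 36.86/EI.
The prop prevents deflection at E: R_E = δ_0/δ_{EE} = 908.5/36.86 = 24.64 kN.
Moment equilibrium about D: M_D = Σ(load moments about D) − R_E·L = 198.2 − 24.64×4.8 = 79.95 kN·m.

M_D = 79.95 kN·m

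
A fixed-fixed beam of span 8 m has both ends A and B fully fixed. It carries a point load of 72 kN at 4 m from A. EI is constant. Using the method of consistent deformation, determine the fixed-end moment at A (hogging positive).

M_A = 72 kN·m

Take the two fixed-end moments M_A, M_B as redundants; the released structure is the simple span AB.
On the primary (simply-supported) span, the end slopes from the loading are:
  at A: point load 72 at a = 4: Pab(L + b)/(6LEI) = 288/EI
  at B: point load 72 at a = 4: Pab(L + a)/(6LEI) = 288/EI
  θ_A0 = 288/EI,  θ_B0 = 288/EI
Flexibility coefficients: a unit moment at one end gives L/(3EI) there and L/(6EI) at the far end, so f₁₁ = f₂₂ = 2.667/EI and f₁₂ = f₂₁ = 1.333/EI.
Compatibility — zero rotation at each built-in end:
  2.667 M_A + 1.333 M_B = 288
  1.333 M_A + 2.667 M_B = 288
Solving the pair gives M_A = 72 kN·m and M_B = 72 kN·m (hogging).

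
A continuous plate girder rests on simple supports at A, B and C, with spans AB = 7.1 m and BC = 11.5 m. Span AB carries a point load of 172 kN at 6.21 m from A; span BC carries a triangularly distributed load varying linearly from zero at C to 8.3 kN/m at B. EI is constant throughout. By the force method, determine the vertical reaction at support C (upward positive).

R_C = 7.808 kN

Release continuity at B by inserting a hinge; the redundant is the internal moment M_B. The primary structure is two simply-supported spans AB and BC.
Discontinuity in slope at B on the released structure — sum the simple-span end rotations:
  span AB: point load 172 at a = 6.21: Pab(L + a)/(6LEI) = 297/EI
  span BC: triangular load, peak 8.3: w₀L³/(45EI) = 280.5/EI
  relative rotation θ_0 = (297 + 280.5)/EI = 577.5/EI
A unit hogging moment at B produces rotation L₁/(3EI) + L₂/(3EI) = 6.2/EI.
Slope continuity at B: θ_0 = M_B·6.2/EI, so M_B = 577.5/6.2 = 93.15 kN·m (hogging).
Span BC, ΣM about C: R_B^{BC}·11.5 = 365.9 + 93.15, so R_B^{BC} = 39.92 kN and R_C = 47.73 − 39.92 = 7.808 kN.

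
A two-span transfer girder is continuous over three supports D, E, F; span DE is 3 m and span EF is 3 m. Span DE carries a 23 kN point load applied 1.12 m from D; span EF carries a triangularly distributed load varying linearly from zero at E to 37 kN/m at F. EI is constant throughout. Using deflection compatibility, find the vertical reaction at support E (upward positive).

R_E = 37.26 kN

Take M_E as the redundant. Released structure: two simple spans DE and EF with a hinge at E.
End slopes at the hinge E, treating each span as simply supported:
  span DE: point load 23 at a = 1.12: Pab(L + a)/(6LEI) = 11.08/EI
  span EF: triangular load, peak 37: 7w₀L³/(360EI) = 19.43/EI
  relative rotation θ_0 = (11.08 + 19.43)/EI = 30.51/EI
A unit hogging moment at E produces rotation L₁/(3EI) + L₂/(3EI) = 2/EI.
Slope continuity at E: θ_0 = M_E·2/EI, so M_E = 30.51/2 = 15.25 kN·m (hogging).
Span DE, ΣM about D with M_E applied at E: R_E^{DE}·3 = 25.76 + 15.25, so R_E^{DE} = 13.67 kN and R_D = 23 − 13.67 = 9.328 kN.
Span EF, ΣM about F: R_E^{EF}·3 = 55.5 + 15.25, so R_E^{EF} = 23.58 kN and R_F = 55.5 − 23.58 = 31.92 kN.
R_E = 13.67 + 23.58 = 37.26 kN.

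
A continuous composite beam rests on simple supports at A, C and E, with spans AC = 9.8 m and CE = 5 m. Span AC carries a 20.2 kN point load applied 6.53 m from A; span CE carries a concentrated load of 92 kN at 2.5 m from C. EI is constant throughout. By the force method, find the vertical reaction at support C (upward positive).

Take M_C as the redundant. Released structure: two simple spans AC and CE with a hinge at C.
Discontinuity in slope at C on the released structure — sum the simple-span end rotations:
  span AC: point load 20.2 at a = 6.53: Pab(L + a)/(6LEI) = 119.8/EI
  span CE: point load 92 at a = 2.5: Pab(L + b)/(6LEI) = 143.8/EI
  relative rotation θ_0 = (119.8 + 143.8)/EI = 263.5/EI
A unit hogging moment at C produces rotation L₁/(3EI) + L₂/(3EI) = 4.933/EI.
Compatibility: M_C·(L₁+L₂)/(3EI) = θ_0, giving M_C = 53.42 kN·m (hogging).
Span AC, ΣM about A with M_C applied at C: R_C^{AC}·9.8 = 131.9 + 53.42, so R_C^{AC} = 18.91 kN and R_A = 20.2 − 18.91 = 1.289 kN.
Span CE, ΣM about E: R_C^{CE}·5 = 230 + 53.42, so R_C^{CE} = 56.68 kN and R_E = 92 − 56.68 = 35.32 kN.
R_C = 18.91 + 56.68 = 75.59 kN.

R_C = 75.59 kN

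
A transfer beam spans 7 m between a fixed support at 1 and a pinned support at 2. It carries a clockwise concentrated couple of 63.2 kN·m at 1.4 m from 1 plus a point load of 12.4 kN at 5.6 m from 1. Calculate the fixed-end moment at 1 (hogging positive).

M_1 = 37.4 kN·m

Choose R_2 as the redundant. The primary structure is the cantilever fixed at 1.
Primary-structure tip deflection at 2 by superposition:
  clockwise couple 63.2 at a = 1.4: M₀a(2L − a)/(2EI) = 557.4/EI
  point load 12.4 at a = 5.6: Pa²(3L − a)/(6EI) = 998.1/EI
  δ_0 = 1556/EI
Flexibility coefficient — unit upward force at 2: δ_{22} = L³/(3EI) = 114.3/EI.
Compatibility at 2: δ_0 − R_2·δ_{22} = 0, so R_2 = 1556/114.3 = 13.61 kN.
Moment equilibrium about 1: M_1 = Σ(load moments about 1) − R_2·L = 132.6 − 13.61×7 = 37.4 kN·m.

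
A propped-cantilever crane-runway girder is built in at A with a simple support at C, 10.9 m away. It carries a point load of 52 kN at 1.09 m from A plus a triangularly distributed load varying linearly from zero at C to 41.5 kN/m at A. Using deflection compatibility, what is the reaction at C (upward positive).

R_C = 45.99 kN

Release the roller at C. Primary structure: cantilever fixed at A.
Primary-structure tip deflection at C by superposition:
  point load 52 at a = 1.09: Pa²(3L − a)/(6EI) = 325.5/EI
  triangular load, peak 41.5 at the fixed end: w₀L⁴/(30EI) = 19527/EI
  δ_0 = 19852/EI
Flexibility coefficient — unit upward force at C: δ_{CC} = L³/(3EI) = 431.7/EI.
The prop prevents deflection at C: R_C = δ_0/δ_{CC} = 19852/431.7 = 45.99 kN.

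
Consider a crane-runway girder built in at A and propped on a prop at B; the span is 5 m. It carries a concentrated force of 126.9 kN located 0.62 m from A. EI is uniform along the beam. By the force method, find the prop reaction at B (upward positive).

R_B = 2.806 kN

Remove the prop at B; the released (primary) structure is a cantilever built in at A.
Downward deflection at the released point B due to the loads:
  point load 126.9 at a = 0.62: Pa²(3L − a)/(6EI) = 116.9/EI
Flexibility coefficient — unit upward force at B: δ_{BB} = L³/(3EI) = 41.67/EI.
Compatibility at B: δ_0 − R_B·δ_{BB} = 0, so R_B = 116.9/41.67 = 2.806 kN.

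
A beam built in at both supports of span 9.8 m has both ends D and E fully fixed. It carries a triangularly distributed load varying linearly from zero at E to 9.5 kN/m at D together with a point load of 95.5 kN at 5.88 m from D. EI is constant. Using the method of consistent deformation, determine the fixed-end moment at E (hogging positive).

Take the two fixed-end moments M_D, M_E as redundants; the released structure is the simple span DE.
End rotations of the released simple span under the applied load (×1/EI):
  at D: triangular load, peak 9.5: w₀L³/(45EI) = 198.7/EI
  at E: triangular load, peak 9.5: 7w₀L³/(360EI) = 173.9/EI
  at D: point load 95.5 at a = 5.88: Pab(L + b)/(6LEI) = 513.6/EI
  at E: point load 95.5 at a = 5.88: Pab(L + a)/(6LEI) = 587/EI
  θ_D0 = 712.3/EI,  θ_E0 = 760.9/EI
Flexibility coefficients: a unit moment at one end gives L/(3EI) there and L/(6EI) at the far end, so f₁₁ = f₂₂ = 3.267/EI and f₁₂ = f₂₁ = 1.633/EI.
Compatibility — zero rotation at each built-in end:
  3.267 M_D + 1.633 M_E = 712.3
  1.633 M_D + 3.267 M_E = 760.9
Solving the pair gives M_D = 135.5 kN·m and M_E = 165.2 kN·m (hogging).

M_E = 165.2 kN·m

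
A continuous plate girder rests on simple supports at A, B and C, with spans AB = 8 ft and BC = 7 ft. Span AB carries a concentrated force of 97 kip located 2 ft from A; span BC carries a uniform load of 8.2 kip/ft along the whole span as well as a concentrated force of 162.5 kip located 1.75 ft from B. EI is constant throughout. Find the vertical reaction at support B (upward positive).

Take M_B as the redundant. Released structure: two simple spans AB and BC with a hinge at B.
Rotations at B on the released spans (each span's end-slope, ×1/EI):
  span AB: point load 97 at a = 2: Pab(L + a)/(6LEI) = 242.5/EI
  span BC: UDL 8.2: wL³/(24EI) = 117.2/EI
  span BC: point load 162.5 at a = 1.75: Pab(L + b)/(6LEI) = 435.4/EI
  relative rotation θ_0 = (242.5 + 552.6)/EI = 795.1/EI
A unit hogging moment at B produces rotation L₁/(3EI) + L₂/(3EI) = 5/EI.
Slope continuity at B: θ_0 = M_B·5/EI, so M_B = 795.1/5 = 159 kip·ft (hogging).
Span AB, ΣM about A with M_B applied at B: R_B^{AB}·8 = 194 + 159, so R_B^{AB} = 44.13 kip and R_A = 97 − 44.13 = 52.87 kip.
Span BC, ΣM about C: R_B^{BC}·7 = 1054 + 159, so R_B^{BC} = 173.3 kip and R_C = 219.9 − 173.3 = 46.61 kip.
R_B = 44.13 + 173.3 = 217.4 kip.

R_B = 217.4 kip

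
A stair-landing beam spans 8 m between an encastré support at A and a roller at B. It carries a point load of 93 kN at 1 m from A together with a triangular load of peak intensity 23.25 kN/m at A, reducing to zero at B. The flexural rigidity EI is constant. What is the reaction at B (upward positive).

Remove the prop at B; the released (primary) structure is a cantilever built in at A.
Free-end deflection of the primary structure under the applied loading (downward +):
  point load 93 at a = 1: Pa²(3L − a)/(6EI) = 356.5/EI
  triangular load, peak 23.25 at the fixed end: w₀L⁴/(30EI) = 3174/EI
  δ_0 = 3531/EI
Tip deflection under a unit load at B: L³/(3EI) = 170.7/EI.
Compatibility at B: δ_0 − R_B·δ_{BB} = 0, so R_B = 3531/170.7 = 20.69 kN.

R_B = 20.69 kN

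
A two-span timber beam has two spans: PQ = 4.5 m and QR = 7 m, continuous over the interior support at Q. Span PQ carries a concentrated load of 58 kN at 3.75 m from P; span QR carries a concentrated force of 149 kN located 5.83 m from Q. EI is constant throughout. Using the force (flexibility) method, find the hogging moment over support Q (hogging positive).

M_Q = 64.58 kN·m

Release continuity at Q by inserting a hinge; the redundant is the internal moment M_Q. The primary structure is two simply-supported spans PQ and QR.
End slopes at the hinge Q, treating each span as simply supported:
  span PQ: point load 58 at a = 3.75: Pab(L + a)/(6LEI) = 49.84/EI
  span QR: point load 149 at a = 5.83: Pab(L + b)/(6LEI) = 197.7/EI
  relative rotation θ_0 = (49.84 + 197.7)/EI = 247.5/EI
A unit hogging moment at Q produces rotation L₁/(3EI) + L₂/(3EI) = 3.833/EI.
Compatibility: M_Q·(L₁+L₂)/(3EI) = θ_0, giving M_Q = 64.58 kN·m (hogging).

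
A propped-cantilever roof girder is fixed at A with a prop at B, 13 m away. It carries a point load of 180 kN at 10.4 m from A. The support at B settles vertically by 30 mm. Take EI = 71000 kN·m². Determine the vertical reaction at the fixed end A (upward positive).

R_A = 56.19 kN

Choose R_B as the redundant. The primary structure is the cantilever fixed at A.
Primary-structure tip deflection at B by superposition:
  point load 180 at a = 10.4: Pa²(3L − a)/(6EI) = 92801/EI
Flexibility coefficient — unit upward force at B: δ_{BB} = L³/(3EI) = 732.3/EI.
With EI = 71000 kN·m²: δ_0 = 1.3071 m and δ_{BB} = 0.010315 m/kN.
Compatibility — the beam at B must follow the support down by 0.03 m: δ_0 − R_B·δ_{BB} = 0.03, so R_B = (1.3071 − 0.03)/0.010315 = 123.8 kN.
Vertical equilibrium: R_A = ΣP − R_B = 180 − 123.8 = 56.19 kN.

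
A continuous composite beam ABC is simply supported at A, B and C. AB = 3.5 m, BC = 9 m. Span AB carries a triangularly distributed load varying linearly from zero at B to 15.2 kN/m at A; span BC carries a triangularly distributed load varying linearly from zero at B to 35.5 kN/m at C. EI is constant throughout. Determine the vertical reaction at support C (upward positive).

R_C = 92.74 kN

Insert a hinge at B; M_B is the redundant, and each span becomes simply supported.
Rotations at B on the released spans (each span's end-slope, ×1/EI):
  span AB: triangular load, peak 15.2: 7w₀L³/(360EI) = 12.67/EI
  span BC: triangular load, peak 35.5: 7w₀L³/(360EI) = 503.2/EI
  relative rotation θ_0 = (12.67 + 503.2)/EI = 515.9/EI
A unit hogging moment at B produces rotation L₁/(3EI) + L₂/(3EI) = 4.167/EI.
Compatibility: M_B·(L₁+L₂)/(3EI) = θ_0, giving M_B = 123.8 kN·m (hogging).
Span BC, ΣM about C: R_B^{BC}·9 = 479.2 + 123.8, so R_B^{BC} = 67.01 kN and R_C = 159.8 − 67.01 = 92.74 kN.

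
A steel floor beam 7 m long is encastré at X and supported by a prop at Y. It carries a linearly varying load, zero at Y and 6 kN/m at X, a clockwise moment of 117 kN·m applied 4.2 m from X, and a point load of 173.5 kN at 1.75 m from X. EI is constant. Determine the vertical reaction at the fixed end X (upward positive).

Choose R_Y as the redundant. The primary structure is the cantilever fixed at X.
Downward deflection at the released point Y due to the loads:
  triangular load, peak 6 at the fixed end: w₀L⁴/(30EI) = 480.2/EI
  clockwise couple 117 at a = 4.2: M₀a(2L − a)/(2EI) = 2408/EI
  point load 173.5 at a = 1.75: Pa²(3L − a)/(6EI) = 1705/EI
  δ_0 = 4593/EI
Flexibility coefficient — unit upward force at Y: δ_{YY} = L³/(3EI) = 114.3/EI.
The prop prevents deflection at Y: R_Y = δ_0/δ_{YY} = 4593/114.3 = 40.17 kN.
Vertical equilibrium: R_X = ΣP − R_Y = 194.5 − 40.17 = 154.3 kN.

R_X = 154.3 kN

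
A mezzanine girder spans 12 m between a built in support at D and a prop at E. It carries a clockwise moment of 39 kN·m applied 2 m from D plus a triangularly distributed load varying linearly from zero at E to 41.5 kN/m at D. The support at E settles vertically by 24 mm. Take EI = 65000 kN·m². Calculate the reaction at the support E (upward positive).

R_E = 48.58 kN

Choose R_E as the redundant. The primary structure is the cantilever fixed at D.
Downward deflection at the released point E due to the loads:
  clockwise couple 39 at a = 2: M₀a(2L − a)/(2EI) = 858/EI
  triangular load, peak 41.5 at the fixed end: w₀L⁴/(30EI) = 28685/EI
  δ_0 = 29543/EI
Tip deflection under a unit load at E: L³/(3EI) = 576/EI.
With EI = 65000 kN·m²: δ_0 = 0.4545 m and δ_{EE} = 0.008862 m/kN.
Compatibility — the beam at E must follow the support down by 0.024 m: δ_0 − R_E·δ_{EE} = 0.024, so R_E = (0.4545 − 0.024)/0.008862 = 48.58 kN.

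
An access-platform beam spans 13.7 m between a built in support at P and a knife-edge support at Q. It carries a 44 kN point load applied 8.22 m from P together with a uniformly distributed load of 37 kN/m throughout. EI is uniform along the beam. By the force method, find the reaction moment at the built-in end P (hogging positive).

Take the reaction at Q as the redundant and release it; the primary structure is a cantilever fixed at P.
Primary-structure tip deflection at Q by superposition:
  point load 44 at a = 8.22: Pa²(3L − a)/(6EI) = 16292/EI
  UDL 37: wL⁴/(8EI) = 162927/EI
  δ_0 = 179219/EI
Tip deflection under a unit load at Q: L³/(3EI) = 857.1/EI.
Compatibility at Q: δ_0 − R_Q·δ_{QQ} = 0, so R_Q = 179219/857.1 = 209.1 kN.
Moment equilibrium about P: M_P = Σ(load moments about P) − R_Q·L = 3834 − 209.1×13.7 = 969.3 kN·m.

M_P = 969.3 kN·m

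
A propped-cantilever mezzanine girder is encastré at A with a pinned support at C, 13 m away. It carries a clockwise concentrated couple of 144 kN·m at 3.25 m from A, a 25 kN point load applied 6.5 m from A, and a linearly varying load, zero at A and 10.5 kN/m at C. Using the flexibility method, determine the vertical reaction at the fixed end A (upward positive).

Remove the prop at C; the released (primary) structure is a cantilever built in at A.
Free-end deflection of the primary structure under the applied loading (downward +):
  clockwise couple 144 at a = 3.25: M₀a(2L − a)/(2EI) = 5324/EI
  point load 25 at a = 6.5: Pa²(3L − a)/(6EI) = 5721/EI
  triangular load, peak 10.5 at the free end: 11w₀L⁴/(120EI) = 27490/EI
  δ_0 = 38535/EI
Tip deflection under a unit load at C: L³/(3EI) = 732.3/EI.
The prop prevents deflection at C: R_C = δ_0/δ_{CC} = 38535/732.3 = 52.62 kN.
Vertical equilibrium: R_A = ΣP − R_C = 93.25 − 52.62 = 40.63 kN.

R_A = 40.63 kN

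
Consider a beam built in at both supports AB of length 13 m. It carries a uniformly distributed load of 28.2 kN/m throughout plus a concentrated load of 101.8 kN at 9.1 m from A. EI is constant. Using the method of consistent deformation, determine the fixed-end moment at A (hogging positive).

Take the two fixed-end moments M_A, M_B as redundants; the released structure is the simple span AB.
Simple-span end rotations at A and B under the given loads:
  at A: UDL 28.2: wL³/(24EI) = 2581/EI
  at B: UDL 28.2: wL³/(24EI) = 2581/EI
  at A: point load 101.8 at a = 9.1: Pab(L + b)/(6LEI) = 782.8/EI
  at B: point load 101.8 at a = 9.1: Pab(L + a)/(6LEI) = 1024/EI
  θ_A0 = 3364/EI,  θ_B0 = 3605/EI
Flexibility coefficients: a unit moment at one end gives L/(3EI) there and L/(6EI) at the far end, so f₁₁ = f₂₂ = 4.333/EI and f₁₂ = f₂₁ = 2.167/EI.
Compatibility — zero rotation at each built-in end:
  4.333 M_A + 2.167 M_B = 3364
  2.167 M_A + 4.333 M_B = 3605
Solving the pair gives M_A = 480.5 kN·m and M_B = 591.7 kN·m (hogging).

M_A = 480.5 kN·m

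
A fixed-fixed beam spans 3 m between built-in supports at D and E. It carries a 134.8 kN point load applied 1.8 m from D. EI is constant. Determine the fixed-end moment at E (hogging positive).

Release both end moments; the primary structure is a simply-supported span DE with redundants M_D and M_E.
End rotations of the released simple span under the applied load (×1/EI):
  at D: point load 134.8 at a = 1.8: Pab(L + b)/(6LEI) = 67.94/EI
  at E: point load 134.8 at a = 1.8: Pab(L + a)/(6LEI) = 77.64/EI
  θ_D0 = 67.94/EI,  θ_E0 = 77.64/EI
Flexibility coefficients: a unit moment at one end gives L/(3EI) there and L/(6EI) at the far end, so f₁₁ = f₂₂ = 1/EI and f₁₂ = f₂₁ = 0.5/EI.
Compatibility — zero rotation at each built-in end:
  1 M_D + 0.5 M_E = 67.94
  0.5 M_D + 1 M_E = 77.64
Solving the pair gives M_D = 38.82 kN·m and M_E = 58.23 kN·m (hogging).

M_E = 58.23 kN·m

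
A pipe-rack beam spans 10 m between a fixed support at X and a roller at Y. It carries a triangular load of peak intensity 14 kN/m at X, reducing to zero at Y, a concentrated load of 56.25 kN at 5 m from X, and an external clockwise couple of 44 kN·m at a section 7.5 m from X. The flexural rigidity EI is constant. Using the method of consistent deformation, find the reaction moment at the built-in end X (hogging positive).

M_X = 180.9 kN·m

Release the roller at Y. Primary structure: cantilever fixed at X.
Primary-structure tip deflection at Y by superposition:
  triangular load, peak 14 at the fixed end: w₀L⁴/(30EI) = 4667/EI
  point load 56.25 at a = 5: Pa²(3L − a)/(6EI) = 5859/EI
  clockwise couple 44 at a = 7.5: M₀a(2L − a)/(2EI) = 2062/EI
  δ_0 = 12589/EI
Flexibility coefficient — unit upward force at Y: δ_{YY} = L³/(3EI) = 333.3/EI.
Compatibility at Y: δ_0 − R_Y·δ_{YY} = 0, so R_Y = 12589/333.3 = 37.77 kN.
Moment equilibrium about X: M_X = Σ(load moments about X) − R_Y·L = 558.6 − 37.77×10 = 180.9 kN·m.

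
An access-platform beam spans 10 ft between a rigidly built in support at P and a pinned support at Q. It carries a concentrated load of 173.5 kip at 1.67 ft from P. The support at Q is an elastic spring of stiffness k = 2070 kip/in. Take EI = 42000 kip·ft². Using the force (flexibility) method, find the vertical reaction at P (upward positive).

Choose R_Q as the redundant. The primary structure is the cantilever fixed at P.
Deflection at Q on the released cantilever, summing each load's contribution:
  point load 173.5 at a = 1.67: Pa²(3L − a)/(6EI) = 2285/EI
Tip deflection under a unit load at Q: L³/(3EI) = 333.3/EI.
With EI = 42000 kip·ft²: δ_0 = 0.054397 ft and δ_{QQ} = 0.007937 ft/kip.
Compatibility — the spring shortens by R_Q/k under the reaction it provides: δ_0 − R_Q·δ_{QQ} = R_Q/k. With 1/k = 1/(2070×12) ft/kip = 0.00004 ft/kip, R_Q = δ_0 / (δ_{QQ} + 1/k) = 0.054397 / (0.007937 + 0.00004) = 6.819 kip.
Vertical equilibrium: R_P = ΣP − R_Q = 173.5 − 6.819 = 166.7 kip.

R_P = 166.7 kip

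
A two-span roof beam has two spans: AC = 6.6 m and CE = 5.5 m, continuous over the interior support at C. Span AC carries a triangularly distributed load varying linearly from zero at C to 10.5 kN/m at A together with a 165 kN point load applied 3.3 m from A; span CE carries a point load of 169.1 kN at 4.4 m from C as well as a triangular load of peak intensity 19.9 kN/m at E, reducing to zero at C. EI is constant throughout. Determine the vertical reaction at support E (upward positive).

R_E = 138.6 kN

Take M_C as the redundant. Released structure: two simple spans AC and CE with a hinge at C.
Rotations at C on the released spans (each span's end-slope, ×1/EI):
  span AC: triangular load, peak 10.5: 7w₀L³/(360EI) = 58.7/EI
  span AC: point load 165 at a = 3.3: Pab(L + a)/(6LEI) = 449.2/EI
  span CE: point load 169.1 at a = 4.4: Pab(L + b)/(6LEI) = 163.7/EI
  span CE: triangular load, peak 19.9: 7w₀L³/(360EI) = 64.38/EI
  relative rotation θ_0 = (507.9 + 228.1)/EI = 736/EI
A unit hogging moment at C produces rotation L₁/(3EI) + L₂/(3EI) = 4.033/EI.
Compatibility: M_C·(L₁+L₂)/(3EI) = θ_0, giving M_C = 182.5 kN·m (hogging).
Span CE, ΣM about E: R_C^{CE}·5.5 = 286.3 + 182.5, so R_C^{CE} = 85.24 kN and R_E = 223.8 − 85.24 = 138.6 kN.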